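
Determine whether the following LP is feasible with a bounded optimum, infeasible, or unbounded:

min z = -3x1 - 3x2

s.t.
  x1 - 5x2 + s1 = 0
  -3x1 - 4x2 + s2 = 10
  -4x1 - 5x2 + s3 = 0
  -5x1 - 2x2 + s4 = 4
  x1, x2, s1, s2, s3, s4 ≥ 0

Unbounded (objective can decrease without bound)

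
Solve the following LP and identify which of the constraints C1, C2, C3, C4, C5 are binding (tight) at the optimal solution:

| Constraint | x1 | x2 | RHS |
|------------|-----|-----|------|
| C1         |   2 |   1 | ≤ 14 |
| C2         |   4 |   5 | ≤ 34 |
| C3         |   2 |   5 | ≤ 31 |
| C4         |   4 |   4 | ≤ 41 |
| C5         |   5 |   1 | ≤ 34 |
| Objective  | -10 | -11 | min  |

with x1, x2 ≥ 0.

At x1 = 6, x2 = 2, compute slack b - a·x for each constraint:
  C1: 14 − 14 = 0  (binding)
  C2: 34 − 34 = 0  (binding)
  C3: 31 − 22 = 9  (slack)
  C4: 41 − 32 = 9  (slack)
  C5: 34 − 32 = 2  (slack)

Optimal: x1 = 6, x2 = 2
Binding: C1, C2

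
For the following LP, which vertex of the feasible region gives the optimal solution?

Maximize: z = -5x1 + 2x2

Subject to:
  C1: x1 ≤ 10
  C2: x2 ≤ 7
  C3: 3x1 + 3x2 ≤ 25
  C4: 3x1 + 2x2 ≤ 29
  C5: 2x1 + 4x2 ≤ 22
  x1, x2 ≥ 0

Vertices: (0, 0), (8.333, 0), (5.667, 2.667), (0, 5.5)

Evaluate the objective at each vertex of the feasible region:
  z(0, 0) = 0
  z(8.333, 0) = -41.67
  z(5.667, 2.667) = -23
  z(0, 5.5) = 11  ←
The maximum is at x1 = 0, x2 = 5.5.

(0, 5.5)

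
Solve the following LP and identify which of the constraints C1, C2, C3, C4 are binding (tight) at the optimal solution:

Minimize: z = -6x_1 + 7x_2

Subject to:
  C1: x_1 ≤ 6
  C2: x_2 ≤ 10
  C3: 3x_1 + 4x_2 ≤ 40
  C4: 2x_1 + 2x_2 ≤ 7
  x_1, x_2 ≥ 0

At x_1 = 3.5, x_2 = 0, compute slack b - a·x for each constraint:
  C1: 6 − 3.5 = 2.5  (slack)
  C2: 10 − 0 = 10  (slack)
  C3: 40 − 10.5 = 29.5  (slack)
  C4: 7 − 7 = 0  (binding)

Optimal: x_1 = 3.5, x_2 = 0
Binding: C4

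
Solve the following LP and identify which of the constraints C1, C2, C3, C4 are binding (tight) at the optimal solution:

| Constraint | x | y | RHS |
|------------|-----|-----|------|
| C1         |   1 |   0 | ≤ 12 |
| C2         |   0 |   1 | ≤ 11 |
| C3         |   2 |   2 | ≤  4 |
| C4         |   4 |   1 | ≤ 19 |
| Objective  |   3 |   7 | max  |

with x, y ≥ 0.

At x = 0, y = 2, compute slack b - a·x for each constraint:
  C1: 12 − 0 = 12  (slack)
  C2: 11 − 2 = 9  (slack)
  C3: 4 − 4 = 0  (binding)
  C4: 19 − 2 = 17  (slack)

Optimal: x = 0, y = 2
Binding: C3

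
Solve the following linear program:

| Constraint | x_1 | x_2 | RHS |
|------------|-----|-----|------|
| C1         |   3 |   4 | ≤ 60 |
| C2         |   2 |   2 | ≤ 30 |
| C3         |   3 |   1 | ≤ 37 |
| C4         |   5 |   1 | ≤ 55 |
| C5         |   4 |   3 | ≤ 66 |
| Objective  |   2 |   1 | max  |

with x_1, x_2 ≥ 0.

Evaluate the objective at each vertex of the feasible region:
  z(0, 0) = 0
  z(11, 0) = 22
  z(10, 5) = 25  ←
  z(0, 15) = 15
The maximum is at x_1 = 10, x_2 = 5.

x_1 = 10, x_2 = 5, z = 25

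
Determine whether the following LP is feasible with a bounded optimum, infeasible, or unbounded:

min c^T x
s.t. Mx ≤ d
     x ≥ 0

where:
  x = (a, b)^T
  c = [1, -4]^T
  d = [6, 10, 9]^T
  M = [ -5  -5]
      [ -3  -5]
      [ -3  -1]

Unbounded (objective can decrease without bound)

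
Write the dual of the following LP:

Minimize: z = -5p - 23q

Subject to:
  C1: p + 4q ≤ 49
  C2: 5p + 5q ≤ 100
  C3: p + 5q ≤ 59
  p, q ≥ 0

Primal min cᵀx s.t. Ax ≤ b, x ≥ 0  →  Dual max −bᵀy s.t. Aᵀy ≥ −c, y ≥ 0.

Maximize: z = -49y1 - 100y2 - 59y3

Subject to:
  y1 + 5y2 + y3 ≥ 5
  4y1 + 5y2 + 5y3 ≥ 23
  y1, y2, y3 ≥ 0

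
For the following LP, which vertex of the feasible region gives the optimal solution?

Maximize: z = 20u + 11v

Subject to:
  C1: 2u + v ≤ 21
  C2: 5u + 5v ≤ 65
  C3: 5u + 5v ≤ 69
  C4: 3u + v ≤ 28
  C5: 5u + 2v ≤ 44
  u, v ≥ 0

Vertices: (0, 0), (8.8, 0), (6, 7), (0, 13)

Evaluate the objective at each vertex of the feasible region:
  z(0, 0) = 0
  z(8.8, 0) = 176
  z(6, 7) = 197  ←
  z(0, 13) = 143
The maximum is at u = 6, v = 7.

(6, 7)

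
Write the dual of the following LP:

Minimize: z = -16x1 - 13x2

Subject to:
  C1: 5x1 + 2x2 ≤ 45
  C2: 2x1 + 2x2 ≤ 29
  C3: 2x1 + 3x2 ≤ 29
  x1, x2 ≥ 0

Primal min cᵀx s.t. Ax ≤ b, x ≥ 0  →  Dual max −bᵀy s.t. Aᵀy ≥ −c, y ≥ 0.

Maximize: z = -45y1 - 29y2 - 29y3

Subject to:
  5y1 + 2y2 + 2y3 ≥ 16
  2y1 + 2y2 + 3y3 ≥ 13
  y1, y2, y3 ≥ 0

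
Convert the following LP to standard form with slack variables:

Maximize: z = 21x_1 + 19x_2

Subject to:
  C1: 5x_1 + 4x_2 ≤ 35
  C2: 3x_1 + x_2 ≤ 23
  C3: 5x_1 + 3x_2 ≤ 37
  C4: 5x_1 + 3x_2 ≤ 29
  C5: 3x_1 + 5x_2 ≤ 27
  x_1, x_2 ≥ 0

max z = 21x_1 + 19x_2

s.t.
  5x_1 + 4x_2 + s1 = 35
  3x_1 + x_2 + s2 = 23
  5x_1 + 3x_2 + s3 = 37
  5x_1 + 3x_2 + s4 = 29
  3x_1 + 5x_2 + s5 = 27
  x_1, x_2, s1, s2, s3, s4, s5 ≥ 0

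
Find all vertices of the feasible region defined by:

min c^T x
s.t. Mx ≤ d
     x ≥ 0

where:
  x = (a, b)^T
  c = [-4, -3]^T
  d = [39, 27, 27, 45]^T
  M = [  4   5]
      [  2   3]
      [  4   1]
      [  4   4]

(0, 0), (6.75, 0), (6, 3), (0, 7.8)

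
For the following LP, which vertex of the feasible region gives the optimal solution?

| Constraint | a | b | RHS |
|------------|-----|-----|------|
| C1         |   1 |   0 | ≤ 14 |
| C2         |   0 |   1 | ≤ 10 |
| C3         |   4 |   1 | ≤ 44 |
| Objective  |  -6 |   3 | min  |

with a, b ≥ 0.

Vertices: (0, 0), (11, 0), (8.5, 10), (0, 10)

Evaluate the objective at each vertex of the feasible region:
  z(0, 0) = 0
  z(11, 0) = -66  ←
  z(8.5, 10) = -21
  z(0, 10) = 30
The minimum is at a = 11, b = 0.

(11, 0)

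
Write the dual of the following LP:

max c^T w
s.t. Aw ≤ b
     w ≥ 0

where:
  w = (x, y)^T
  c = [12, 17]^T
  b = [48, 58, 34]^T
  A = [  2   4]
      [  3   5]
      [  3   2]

Primal max cᵀx s.t. Ax ≤ b, x ≥ 0  →  Dual min bᵀy s.t. Aᵀy ≥ c, y ≥ 0.

Minimize: z = 48y1 + 58y2 + 34y3

Subject to:
  2y1 + 3y2 + 3y3 ≥ 12
  4y1 + 5y2 + 2y3 ≥ 17
  y1, y2, y3 ≥ 0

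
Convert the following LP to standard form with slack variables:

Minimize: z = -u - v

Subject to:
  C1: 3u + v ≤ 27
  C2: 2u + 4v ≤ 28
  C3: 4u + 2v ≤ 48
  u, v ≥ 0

min z = -u - v

s.t.
  3u + v + s1 = 27
  2u + 4v + s2 = 28
  4u + 2v + s3 = 48
  u, v, s1, s2, s3 ≥ 0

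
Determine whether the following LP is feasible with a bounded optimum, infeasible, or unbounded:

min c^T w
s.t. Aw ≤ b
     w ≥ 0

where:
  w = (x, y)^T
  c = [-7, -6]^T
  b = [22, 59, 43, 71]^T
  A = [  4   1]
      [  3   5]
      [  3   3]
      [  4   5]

Feasible with a bounded optimal solution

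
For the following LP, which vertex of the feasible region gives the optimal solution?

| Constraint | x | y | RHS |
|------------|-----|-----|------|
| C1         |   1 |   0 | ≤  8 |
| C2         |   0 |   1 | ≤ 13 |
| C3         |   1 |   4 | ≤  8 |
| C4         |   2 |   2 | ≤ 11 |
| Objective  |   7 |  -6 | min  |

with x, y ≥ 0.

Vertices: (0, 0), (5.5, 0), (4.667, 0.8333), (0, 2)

Evaluate the objective at each vertex of the feasible region:
  z(0, 0) = 0
  z(5.5, 0) = 38.5
  z(4.667, 0.8333) = 27.67
  z(0, 2) = -12  ←
The minimum is at x = 0, y = 2.

(0, 2)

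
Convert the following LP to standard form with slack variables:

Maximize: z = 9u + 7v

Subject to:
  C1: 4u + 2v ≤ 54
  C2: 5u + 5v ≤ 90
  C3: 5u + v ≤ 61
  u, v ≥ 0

max z = 9u + 7v

s.t.
  4u + 2v + s1 = 54
  5u + 5v + s2 = 90
  5u + v + s3 = 61
  u, v, s1, s2, s3 ≥ 0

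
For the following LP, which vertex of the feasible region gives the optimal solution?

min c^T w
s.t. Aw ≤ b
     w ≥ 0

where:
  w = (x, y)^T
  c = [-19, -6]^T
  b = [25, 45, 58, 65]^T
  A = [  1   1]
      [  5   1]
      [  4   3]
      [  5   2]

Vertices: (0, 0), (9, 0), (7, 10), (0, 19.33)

Evaluate the objective at each vertex of the feasible region:
  z(0, 0) = 0
  z(9, 0) = -171
  z(7, 10) = -193  ←
  z(0, 19.33) = -116
The minimum is at x = 7, y = 10.

(7, 10)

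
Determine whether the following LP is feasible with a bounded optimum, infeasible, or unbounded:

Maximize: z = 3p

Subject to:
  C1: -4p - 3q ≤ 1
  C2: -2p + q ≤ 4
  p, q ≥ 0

Unbounded (objective can increase without bound)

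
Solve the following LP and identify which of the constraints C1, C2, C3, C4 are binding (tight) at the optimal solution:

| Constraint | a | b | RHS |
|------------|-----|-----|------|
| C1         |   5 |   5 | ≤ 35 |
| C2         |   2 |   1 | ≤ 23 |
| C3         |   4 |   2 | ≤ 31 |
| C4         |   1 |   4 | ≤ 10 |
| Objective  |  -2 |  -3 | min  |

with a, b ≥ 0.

At a = 6, b = 1, compute slack b - a·x for each constraint:
  C1: 35 − 35 = 0  (binding)
  C2: 23 − 13 = 10  (slack)
  C3: 31 − 26 = 5  (slack)
  C4: 10 − 10 = 0  (binding)

Optimal: a = 6, b = 1
Binding: C1, C4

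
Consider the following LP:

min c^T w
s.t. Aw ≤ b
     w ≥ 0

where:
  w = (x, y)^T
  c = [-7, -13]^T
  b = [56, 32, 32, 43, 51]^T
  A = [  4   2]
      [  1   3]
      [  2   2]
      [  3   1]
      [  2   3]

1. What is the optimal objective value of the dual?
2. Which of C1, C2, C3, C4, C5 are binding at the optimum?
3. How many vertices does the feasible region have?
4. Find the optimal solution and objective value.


1. -160
2. C2, C3
3. 5
4. x = 8, y = 8, z = -160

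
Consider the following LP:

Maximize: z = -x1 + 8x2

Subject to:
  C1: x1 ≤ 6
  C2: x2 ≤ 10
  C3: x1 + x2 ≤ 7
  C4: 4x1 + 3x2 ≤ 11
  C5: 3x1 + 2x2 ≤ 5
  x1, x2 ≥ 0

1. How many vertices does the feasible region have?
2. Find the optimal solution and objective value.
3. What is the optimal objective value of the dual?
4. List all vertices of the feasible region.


1. 3
2. x1 = 0, x2 = 2.5, z = 20
3. 20
4. (0, 0), (1.667, 0), (0, 2.5)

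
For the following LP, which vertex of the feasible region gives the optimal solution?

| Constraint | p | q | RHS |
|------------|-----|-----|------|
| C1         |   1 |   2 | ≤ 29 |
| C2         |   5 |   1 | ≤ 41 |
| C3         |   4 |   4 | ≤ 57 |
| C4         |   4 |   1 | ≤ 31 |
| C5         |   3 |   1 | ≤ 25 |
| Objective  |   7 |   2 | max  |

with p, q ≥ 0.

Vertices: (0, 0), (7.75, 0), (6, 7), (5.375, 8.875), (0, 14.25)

Evaluate the objective at each vertex of the feasible region:
  z(0, 0) = 0
  z(7.75, 0) = 54.25
  z(6, 7) = 56  ←
  z(5.375, 8.875) = 55.38
  z(0, 14.25) = 28.5
The maximum is at p = 6, q = 7.

(6, 7)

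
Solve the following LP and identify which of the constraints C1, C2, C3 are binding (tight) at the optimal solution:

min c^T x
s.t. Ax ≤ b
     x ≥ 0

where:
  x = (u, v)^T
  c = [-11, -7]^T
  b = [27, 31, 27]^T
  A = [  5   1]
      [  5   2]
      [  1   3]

At u = 3, v = 8, compute slack b - a·x for each constraint:
  C1: 27 − 23 = 4  (slack)
  C2: 31 − 31 = 0  (binding)
  C3: 27 − 27 = 0  (binding)

Optimal: u = 3, v = 8
Binding: C2, C3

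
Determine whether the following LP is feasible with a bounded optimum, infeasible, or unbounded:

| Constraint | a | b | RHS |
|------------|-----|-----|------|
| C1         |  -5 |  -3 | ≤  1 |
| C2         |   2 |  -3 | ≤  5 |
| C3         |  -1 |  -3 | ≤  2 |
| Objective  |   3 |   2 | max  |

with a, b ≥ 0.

Unbounded (objective can increase without bound)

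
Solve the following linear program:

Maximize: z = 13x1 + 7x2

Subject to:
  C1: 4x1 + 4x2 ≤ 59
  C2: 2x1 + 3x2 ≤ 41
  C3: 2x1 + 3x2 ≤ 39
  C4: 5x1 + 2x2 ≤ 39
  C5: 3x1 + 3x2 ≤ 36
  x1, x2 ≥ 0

Evaluate the objective at each vertex of the feasible region:
  z(0, 0) = 0
  z(7.8, 0) = 101.4
  z(5, 7) = 114  ←
  z(0, 12) = 84
The maximum is at x1 = 5, x2 = 7.

x1 = 5, x2 = 7, z = 114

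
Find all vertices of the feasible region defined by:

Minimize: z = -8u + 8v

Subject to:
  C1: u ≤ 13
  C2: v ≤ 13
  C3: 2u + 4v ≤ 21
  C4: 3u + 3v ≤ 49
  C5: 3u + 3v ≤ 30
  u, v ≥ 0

(0, 0), (10, 0), (9.5, 0.5), (0, 5.25)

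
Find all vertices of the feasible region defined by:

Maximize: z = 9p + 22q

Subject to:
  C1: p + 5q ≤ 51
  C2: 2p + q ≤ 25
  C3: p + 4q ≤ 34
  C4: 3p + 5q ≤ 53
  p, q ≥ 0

(0, 0), (12.5, 0), (10.29, 4.429), (6, 7), (0, 8.5)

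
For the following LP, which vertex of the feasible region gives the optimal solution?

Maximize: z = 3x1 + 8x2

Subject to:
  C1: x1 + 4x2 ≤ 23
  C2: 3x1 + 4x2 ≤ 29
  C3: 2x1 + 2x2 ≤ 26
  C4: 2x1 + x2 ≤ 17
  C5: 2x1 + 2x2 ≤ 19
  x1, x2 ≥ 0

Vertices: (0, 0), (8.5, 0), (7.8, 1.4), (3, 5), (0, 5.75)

Evaluate the objective at each vertex of the feasible region:
  z(0, 0) = 0
  z(8.5, 0) = 25.5
  z(7.8, 1.4) = 34.6
  z(3, 5) = 49  ←
  z(0, 5.75) = 46
The maximum is at x1 = 3, x2 = 5.

(3, 5)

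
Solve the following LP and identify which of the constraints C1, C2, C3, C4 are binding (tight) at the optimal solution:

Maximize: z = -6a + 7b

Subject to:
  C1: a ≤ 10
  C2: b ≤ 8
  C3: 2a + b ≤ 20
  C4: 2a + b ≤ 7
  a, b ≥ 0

At a = 0, b = 7, compute slack b - a·x for each constraint:
  C1: 10 − 0 = 10  (slack)
  C2: 8 − 7 = 1  (slack)
  C3: 20 − 7 = 13  (slack)
  C4: 7 − 7 = 0  (binding)

Optimal: a = 0, b = 7
Binding: C4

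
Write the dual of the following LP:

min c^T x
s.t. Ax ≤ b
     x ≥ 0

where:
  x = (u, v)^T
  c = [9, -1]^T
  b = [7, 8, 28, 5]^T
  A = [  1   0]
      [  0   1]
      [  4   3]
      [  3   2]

Primal min cᵀx s.t. Ax ≤ b, x ≥ 0  →  Dual max −bᵀy s.t. Aᵀy ≥ −c, y ≥ 0.

Maximize: z = -7y1 - 8y2 - 28y3 - 5y4

Subject to:
  y1 + 4y3 + 3y4 ≥ -9
  y2 + 3y3 + 2y4 ≥ 1
  y1, y2, y3, y4 ≥ 0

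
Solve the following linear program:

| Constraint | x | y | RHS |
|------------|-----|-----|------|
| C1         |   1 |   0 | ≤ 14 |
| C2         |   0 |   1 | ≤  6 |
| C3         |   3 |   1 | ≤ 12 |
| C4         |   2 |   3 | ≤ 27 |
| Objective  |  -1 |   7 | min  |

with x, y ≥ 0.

Evaluate the objective at each vertex of the feasible region:
  z(0, 0) = 0
  z(4, 0) = -4  ←
  z(2, 6) = 40
  z(0, 6) = 42
The minimum is at x = 4, y = 0.

x = 4, y = 0, z = -4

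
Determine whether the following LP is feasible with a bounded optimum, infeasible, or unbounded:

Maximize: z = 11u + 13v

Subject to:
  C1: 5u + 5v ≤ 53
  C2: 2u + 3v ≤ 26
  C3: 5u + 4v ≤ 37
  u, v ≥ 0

Feasible with a bounded optimal solution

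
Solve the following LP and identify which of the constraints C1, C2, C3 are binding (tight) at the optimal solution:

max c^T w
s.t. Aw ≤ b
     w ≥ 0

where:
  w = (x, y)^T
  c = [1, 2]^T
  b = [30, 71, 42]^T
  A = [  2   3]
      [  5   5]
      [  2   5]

At x = 6, y = 6, compute slack b - a·x for each constraint:
  C1: 30 − 30 = 0  (binding)
  C2: 71 − 60 = 11  (slack)
  C3: 42 − 42 = 0  (binding)

Optimal: x = 6, y = 6
Binding: C1, C3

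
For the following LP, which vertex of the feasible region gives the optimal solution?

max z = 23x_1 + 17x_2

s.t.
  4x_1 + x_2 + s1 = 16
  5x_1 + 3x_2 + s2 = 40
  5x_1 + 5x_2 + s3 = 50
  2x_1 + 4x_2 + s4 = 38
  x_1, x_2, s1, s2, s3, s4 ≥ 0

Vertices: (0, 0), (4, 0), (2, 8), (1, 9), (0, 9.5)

Evaluate the objective at each vertex of the feasible region:
  z(0, 0) = 0
  z(4, 0) = 92
  z(2, 8) = 182  ←
  z(1, 9) = 176
  z(0, 9.5) = 161.5
The maximum is at x_1 = 2, x_2 = 8.

(2, 8)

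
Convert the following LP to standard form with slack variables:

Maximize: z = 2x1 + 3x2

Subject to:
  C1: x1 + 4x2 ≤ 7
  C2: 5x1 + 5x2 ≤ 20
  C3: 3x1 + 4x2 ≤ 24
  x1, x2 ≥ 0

max z = 2x1 + 3x2

s.t.
  x1 + 4x2 + s1 = 7
  5x1 + 5x2 + s2 = 20
  3x1 + 4x2 + s3 = 24
  x1, x2, s1, s2, s3 ≥ 0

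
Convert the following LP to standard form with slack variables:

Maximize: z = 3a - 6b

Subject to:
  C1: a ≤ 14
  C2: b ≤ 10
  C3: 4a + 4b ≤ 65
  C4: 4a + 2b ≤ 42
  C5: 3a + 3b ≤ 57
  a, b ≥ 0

max z = 3a - 6b

s.t.
  a + s1 = 14
  b + s2 = 10
  4a + 4b + s3 = 65
  4a + 2b + s4 = 42
  3a + 3b + s5 = 57
  a, b, s1, s2, s3, s4, s5 ≥ 0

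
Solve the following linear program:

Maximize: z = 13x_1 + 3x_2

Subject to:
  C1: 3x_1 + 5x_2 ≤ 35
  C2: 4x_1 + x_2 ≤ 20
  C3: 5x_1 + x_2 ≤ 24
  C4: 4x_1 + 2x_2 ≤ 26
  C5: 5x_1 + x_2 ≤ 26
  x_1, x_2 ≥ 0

Evaluate the objective at each vertex of the feasible region:
  z(0, 0) = 0
  z(4.8, 0) = 62.4
  z(4, 4) = 64  ←
  z(3.824, 4.706) = 63.82
  z(0, 7) = 21
The maximum is at x_1 = 4, x_2 = 4.

x_1 = 4, x_2 = 4, z = 64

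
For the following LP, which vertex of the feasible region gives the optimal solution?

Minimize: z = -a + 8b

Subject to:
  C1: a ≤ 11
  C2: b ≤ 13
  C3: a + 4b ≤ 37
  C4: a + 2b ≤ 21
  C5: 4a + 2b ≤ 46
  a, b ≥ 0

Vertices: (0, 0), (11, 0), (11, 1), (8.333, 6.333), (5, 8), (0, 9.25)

Evaluate the objective at each vertex of the feasible region:
  z(0, 0) = 0
  z(11, 0) = -11  ←
  z(11, 1) = -3
  z(8.333, 6.333) = 42.33
  z(5, 8) = 59
  z(0, 9.25) = 74
The minimum is at a = 11, b = 0.

(11, 0)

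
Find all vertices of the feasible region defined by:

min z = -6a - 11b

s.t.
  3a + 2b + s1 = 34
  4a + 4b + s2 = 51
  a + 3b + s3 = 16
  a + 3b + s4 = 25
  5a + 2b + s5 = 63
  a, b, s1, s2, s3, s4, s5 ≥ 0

(0, 0), (11.33, 0), (10, 2), (0, 5.333)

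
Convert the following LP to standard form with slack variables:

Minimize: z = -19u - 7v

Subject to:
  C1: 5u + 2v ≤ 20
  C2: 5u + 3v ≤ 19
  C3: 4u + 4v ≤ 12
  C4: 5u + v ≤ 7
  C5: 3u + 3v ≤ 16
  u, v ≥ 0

min z = -19u - 7v

s.t.
  5u + 2v + s1 = 20
  5u + 3v + s2 = 19
  4u + 4v + s3 = 12
  5u + v + s4 = 7
  3u + 3v + s5 = 16
  u, v, s1, s2, s3, s4, s5 ≥ 0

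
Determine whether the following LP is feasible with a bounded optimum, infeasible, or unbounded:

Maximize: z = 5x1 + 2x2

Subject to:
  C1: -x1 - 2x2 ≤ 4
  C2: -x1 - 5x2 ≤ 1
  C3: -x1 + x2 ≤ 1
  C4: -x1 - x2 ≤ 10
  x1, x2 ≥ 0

Unbounded (objective can increase without bound)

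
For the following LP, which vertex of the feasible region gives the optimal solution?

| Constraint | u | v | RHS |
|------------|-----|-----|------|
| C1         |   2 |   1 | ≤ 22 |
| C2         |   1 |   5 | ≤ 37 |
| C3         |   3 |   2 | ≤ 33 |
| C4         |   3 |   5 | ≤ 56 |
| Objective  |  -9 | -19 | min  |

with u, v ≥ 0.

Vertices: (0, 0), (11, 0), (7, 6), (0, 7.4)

Evaluate the objective at each vertex of the feasible region:
  z(0, 0) = 0
  z(11, 0) = -99
  z(7, 6) = -177  ←
  z(0, 7.4) = -140.6
The minimum is at u = 7, v = 6.

(7, 6)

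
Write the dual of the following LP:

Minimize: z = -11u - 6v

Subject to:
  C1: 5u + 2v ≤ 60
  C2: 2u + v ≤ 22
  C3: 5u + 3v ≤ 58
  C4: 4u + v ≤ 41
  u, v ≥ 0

Primal min cᵀx s.t. Ax ≤ b, x ≥ 0  →  Dual max −bᵀy s.t. Aᵀy ≥ −c, y ≥ 0.

Maximize: z = -60y1 - 22y2 - 58y3 - 41y4

Subject to:
  5y1 + 2y2 + 5y3 + 4y4 ≥ 11
  2y1 + y2 + 3y3 + y4 ≥ 6
  y1, y2, y3, y4 ≥ 0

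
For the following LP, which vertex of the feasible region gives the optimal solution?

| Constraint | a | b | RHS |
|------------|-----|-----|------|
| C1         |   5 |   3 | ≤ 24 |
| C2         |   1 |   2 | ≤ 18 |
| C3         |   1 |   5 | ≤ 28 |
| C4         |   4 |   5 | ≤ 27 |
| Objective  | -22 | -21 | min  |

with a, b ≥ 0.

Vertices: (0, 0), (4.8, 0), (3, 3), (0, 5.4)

Evaluate the objective at each vertex of the feasible region:
  z(0, 0) = 0
  z(4.8, 0) = -105.6
  z(3, 3) = -129  ←
  z(0, 5.4) = -113.4
The minimum is at a = 3, b = 3.

(3, 3)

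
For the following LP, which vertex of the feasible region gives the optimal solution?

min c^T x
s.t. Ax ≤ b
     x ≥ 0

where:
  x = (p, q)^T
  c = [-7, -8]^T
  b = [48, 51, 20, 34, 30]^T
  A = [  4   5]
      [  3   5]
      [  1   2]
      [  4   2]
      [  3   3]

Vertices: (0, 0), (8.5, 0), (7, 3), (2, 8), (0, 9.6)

Evaluate the objective at each vertex of the feasible region:
  z(0, 0) = 0
  z(8.5, 0) = -59.5
  z(7, 3) = -73
  z(2, 8) = -78  ←
  z(0, 9.6) = -76.8
The minimum is at p = 2, q = 8.

(2, 8)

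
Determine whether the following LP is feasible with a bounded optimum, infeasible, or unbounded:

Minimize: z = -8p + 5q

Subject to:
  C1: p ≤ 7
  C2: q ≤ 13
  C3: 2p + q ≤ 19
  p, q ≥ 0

Feasible with a bounded optimal solution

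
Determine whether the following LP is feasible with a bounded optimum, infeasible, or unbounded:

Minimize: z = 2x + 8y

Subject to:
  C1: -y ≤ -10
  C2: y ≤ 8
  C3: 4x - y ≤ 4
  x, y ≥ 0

Infeasible (no feasible solution exists)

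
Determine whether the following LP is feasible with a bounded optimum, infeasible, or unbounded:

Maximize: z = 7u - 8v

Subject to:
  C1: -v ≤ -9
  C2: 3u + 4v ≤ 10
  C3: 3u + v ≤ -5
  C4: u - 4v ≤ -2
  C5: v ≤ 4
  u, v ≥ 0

Infeasible (no feasible solution exists)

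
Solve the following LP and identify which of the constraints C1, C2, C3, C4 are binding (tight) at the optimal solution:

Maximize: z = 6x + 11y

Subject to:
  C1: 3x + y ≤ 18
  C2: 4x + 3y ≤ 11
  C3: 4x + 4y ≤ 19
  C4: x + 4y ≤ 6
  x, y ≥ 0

At x = 2, y = 1, compute slack b - a·x for each constraint:
  C1: 18 − 7 = 11  (slack)
  C2: 11 − 11 = 0  (binding)
  C3: 19 − 12 = 7  (slack)
  C4: 6 − 6 = 0  (binding)

Optimal: x = 2, y = 1
Binding: C2, C4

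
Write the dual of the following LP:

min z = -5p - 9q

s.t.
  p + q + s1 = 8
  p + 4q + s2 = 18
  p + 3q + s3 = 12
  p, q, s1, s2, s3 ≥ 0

Primal min cᵀx s.t. Ax ≤ b, x ≥ 0  →  Dual max −bᵀy s.t. Aᵀy ≥ −c, y ≥ 0.

Maximize: z = -8y1 - 18y2 - 12y3

Subject to:
  y1 + y2 + y3 ≥ 5
  y1 + 4y2 + 3y3 ≥ 9
  y1, y2, y3 ≥ 0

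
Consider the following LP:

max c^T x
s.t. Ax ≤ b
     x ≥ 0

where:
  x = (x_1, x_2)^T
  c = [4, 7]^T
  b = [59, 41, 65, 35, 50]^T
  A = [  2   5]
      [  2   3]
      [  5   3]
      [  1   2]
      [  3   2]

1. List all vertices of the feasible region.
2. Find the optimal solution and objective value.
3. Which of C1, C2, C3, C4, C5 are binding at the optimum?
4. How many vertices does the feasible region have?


1. (0, 0), (13, 0), (8, 8.333), (7, 9), (0, 11.8)
2. x_1 = 7, x_2 = 9, z = 91
3. C1, C2
4. 5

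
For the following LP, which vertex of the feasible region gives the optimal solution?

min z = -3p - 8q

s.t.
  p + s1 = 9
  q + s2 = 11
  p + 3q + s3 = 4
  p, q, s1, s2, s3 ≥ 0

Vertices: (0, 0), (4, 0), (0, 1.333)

Evaluate the objective at each vertex of the feasible region:
  z(0, 0) = 0
  z(4, 0) = -12  ←
  z(0, 1.333) = -10.67
The minimum is at p = 4, q = 0.

(4, 0)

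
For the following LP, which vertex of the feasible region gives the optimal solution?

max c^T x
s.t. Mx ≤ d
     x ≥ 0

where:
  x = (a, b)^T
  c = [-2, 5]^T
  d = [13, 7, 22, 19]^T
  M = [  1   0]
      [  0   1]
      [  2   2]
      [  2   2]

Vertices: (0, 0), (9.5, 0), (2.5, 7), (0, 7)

Evaluate the objective at each vertex of the feasible region:
  z(0, 0) = 0
  z(9.5, 0) = -19
  z(2.5, 7) = 30
  z(0, 7) = 35  ←
The maximum is at a = 0, b = 7.

(0, 7)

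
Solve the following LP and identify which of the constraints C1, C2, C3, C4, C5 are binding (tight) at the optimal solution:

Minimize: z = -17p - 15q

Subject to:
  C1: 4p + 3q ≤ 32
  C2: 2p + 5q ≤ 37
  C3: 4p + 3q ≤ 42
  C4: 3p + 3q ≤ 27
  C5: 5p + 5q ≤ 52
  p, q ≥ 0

At p = 5, q = 4, compute slack b - a·x for each constraint:
  C1: 32 − 32 = 0  (binding)
  C2: 37 − 30 = 7  (slack)
  C3: 42 − 32 = 10  (slack)
  C4: 27 − 27 = 0  (binding)
  C5: 52 − 45 = 7  (slack)

Optimal: p = 5, q = 4
Binding: C1, C4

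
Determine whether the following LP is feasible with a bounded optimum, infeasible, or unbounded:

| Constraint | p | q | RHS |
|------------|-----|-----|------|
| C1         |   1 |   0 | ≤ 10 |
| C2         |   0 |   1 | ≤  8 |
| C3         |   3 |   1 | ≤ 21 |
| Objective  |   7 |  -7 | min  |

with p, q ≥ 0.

Feasible with a bounded optimal solution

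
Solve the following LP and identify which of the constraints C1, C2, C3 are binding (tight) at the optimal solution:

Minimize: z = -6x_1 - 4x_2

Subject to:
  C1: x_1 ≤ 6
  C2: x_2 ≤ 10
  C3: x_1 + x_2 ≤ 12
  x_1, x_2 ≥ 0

At x_1 = 6, x_2 = 6, compute slack b - a·x for each constraint:
  C1: 6 − 6 = 0  (binding)
  C2: 10 − 6 = 4  (slack)
  C3: 12 − 12 = 0  (binding)

Optimal: x_1 = 6, x_2 = 6
Binding: C1, C3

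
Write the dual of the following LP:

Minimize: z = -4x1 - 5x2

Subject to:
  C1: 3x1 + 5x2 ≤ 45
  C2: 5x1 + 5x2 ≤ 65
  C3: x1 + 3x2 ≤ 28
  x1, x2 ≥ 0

Primal min cᵀx s.t. Ax ≤ b, x ≥ 0  →  Dual max −bᵀy s.t. Aᵀy ≥ −c, y ≥ 0.

Maximize: z = -45y1 - 65y2 - 28y3

Subject to:
  3y1 + 5y2 + y3 ≥ 4
  5y1 + 5y2 + 3y3 ≥ 5
  y1, y2, y3 ≥ 0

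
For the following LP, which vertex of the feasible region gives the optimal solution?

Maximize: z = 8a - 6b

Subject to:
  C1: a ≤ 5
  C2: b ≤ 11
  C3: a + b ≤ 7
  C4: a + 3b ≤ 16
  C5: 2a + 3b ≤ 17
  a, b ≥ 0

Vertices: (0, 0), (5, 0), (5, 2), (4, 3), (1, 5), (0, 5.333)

Evaluate the objective at each vertex of the feasible region:
  z(0, 0) = 0
  z(5, 0) = 40  ←
  z(5, 2) = 28
  z(4, 3) = 14
  z(1, 5) = -22
  z(0, 5.333) = -32
The maximum is at a = 5, b = 0.

(5, 0)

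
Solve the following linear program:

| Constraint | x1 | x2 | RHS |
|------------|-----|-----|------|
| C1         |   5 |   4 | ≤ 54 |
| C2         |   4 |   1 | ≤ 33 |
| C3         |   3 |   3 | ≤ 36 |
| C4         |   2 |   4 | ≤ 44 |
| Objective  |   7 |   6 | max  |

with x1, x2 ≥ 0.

Evaluate the objective at each vertex of the feasible region:
  z(0, 0) = 0
  z(8.25, 0) = 57.75
  z(7.091, 4.636) = 77.45
  z(6, 6) = 78  ←
  z(2, 10) = 74
  z(0, 11) = 66
The maximum is at x1 = 6, x2 = 6.

x1 = 6, x2 = 6, z = 78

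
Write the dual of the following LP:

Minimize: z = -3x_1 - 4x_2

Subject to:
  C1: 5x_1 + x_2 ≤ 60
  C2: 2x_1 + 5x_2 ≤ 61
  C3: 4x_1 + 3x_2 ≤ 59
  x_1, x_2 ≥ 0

Primal min cᵀx s.t. Ax ≤ b, x ≥ 0  →  Dual max −bᵀy s.t. Aᵀy ≥ −c, y ≥ 0.

Maximize: z = -60y1 - 61y2 - 59y3

Subject to:
  5y1 + 2y2 + 4y3 ≥ 3
  y1 + 5y2 + 3y3 ≥ 4
  y1, y2, y3 ≥ 0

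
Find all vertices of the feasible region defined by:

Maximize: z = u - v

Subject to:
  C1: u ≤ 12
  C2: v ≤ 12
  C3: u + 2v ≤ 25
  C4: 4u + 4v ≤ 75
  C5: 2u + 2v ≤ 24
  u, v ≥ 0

(0, 0), (12, 0), (0, 12)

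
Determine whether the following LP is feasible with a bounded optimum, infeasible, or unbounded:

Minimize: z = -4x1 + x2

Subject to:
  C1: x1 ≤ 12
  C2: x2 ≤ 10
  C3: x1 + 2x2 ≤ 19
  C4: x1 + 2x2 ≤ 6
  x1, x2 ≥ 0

Feasible with a bounded optimal solution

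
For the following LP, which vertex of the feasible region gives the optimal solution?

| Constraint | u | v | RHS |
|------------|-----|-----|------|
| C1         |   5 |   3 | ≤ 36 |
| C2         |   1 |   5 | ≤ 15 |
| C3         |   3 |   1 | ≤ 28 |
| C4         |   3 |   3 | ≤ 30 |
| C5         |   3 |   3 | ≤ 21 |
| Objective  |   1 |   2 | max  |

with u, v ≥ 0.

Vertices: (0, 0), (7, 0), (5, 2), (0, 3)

Evaluate the objective at each vertex of the feasible region:
  z(0, 0) = 0
  z(7, 0) = 7
  z(5, 2) = 9  ←
  z(0, 3) = 6
The maximum is at u = 5, v = 2.

(5, 2)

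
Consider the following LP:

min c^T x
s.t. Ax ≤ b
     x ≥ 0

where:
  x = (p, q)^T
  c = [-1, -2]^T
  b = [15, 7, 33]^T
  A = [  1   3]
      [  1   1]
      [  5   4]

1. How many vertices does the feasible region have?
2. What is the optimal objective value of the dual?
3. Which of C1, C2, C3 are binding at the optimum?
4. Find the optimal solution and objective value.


1. 5
2. -11
3. C1, C2
4. p = 3, q = 4, z = -11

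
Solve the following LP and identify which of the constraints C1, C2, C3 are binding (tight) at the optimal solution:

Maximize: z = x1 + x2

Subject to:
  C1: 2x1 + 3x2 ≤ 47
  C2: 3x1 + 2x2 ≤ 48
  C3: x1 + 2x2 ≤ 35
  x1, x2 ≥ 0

At x1 = 10, x2 = 9, compute slack b - a·x for each constraint:
  C1: 47 − 47 = 0  (binding)
  C2: 48 − 48 = 0  (binding)
  C3: 35 − 28 = 7  (slack)

Optimal: x1 = 10, x2 = 9
Binding: C1, C2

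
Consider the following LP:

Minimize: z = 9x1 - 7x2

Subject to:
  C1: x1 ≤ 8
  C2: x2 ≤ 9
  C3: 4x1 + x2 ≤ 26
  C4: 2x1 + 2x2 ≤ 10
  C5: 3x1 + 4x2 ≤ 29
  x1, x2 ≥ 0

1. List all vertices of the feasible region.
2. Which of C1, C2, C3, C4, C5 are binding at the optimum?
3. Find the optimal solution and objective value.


1. (0, 0), (5, 0), (0, 5)
2. C4
3. x1 = 0, x2 = 5, z = -35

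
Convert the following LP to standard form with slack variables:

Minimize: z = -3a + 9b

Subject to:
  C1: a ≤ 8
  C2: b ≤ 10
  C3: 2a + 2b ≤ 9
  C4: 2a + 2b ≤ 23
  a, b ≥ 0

min z = -3a + 9b

s.t.
  a + s1 = 8
  b + s2 = 10
  2a + 2b + s3 = 9
  2a + 2b + s4 = 23
  a, b, s1, s2, s3, s4 ≥ 0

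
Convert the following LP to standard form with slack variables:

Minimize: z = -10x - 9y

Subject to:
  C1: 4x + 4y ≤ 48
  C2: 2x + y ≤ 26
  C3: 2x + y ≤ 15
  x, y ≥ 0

min z = -10x - 9y

s.t.
  4x + 4y + s1 = 48
  2x + y + s2 = 26
  2x + y + s3 = 15
  x, y, s1, s2, s3 ≥ 0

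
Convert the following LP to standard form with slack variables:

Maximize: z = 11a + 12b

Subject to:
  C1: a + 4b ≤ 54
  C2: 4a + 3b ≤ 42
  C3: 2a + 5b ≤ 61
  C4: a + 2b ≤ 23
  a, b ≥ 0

max z = 11a + 12b

s.t.
  a + 4b + s1 = 54
  4a + 3b + s2 = 42
  2a + 5b + s3 = 61
  a + 2b + s4 = 23
  a, b, s1, s2, s3, s4 ≥ 0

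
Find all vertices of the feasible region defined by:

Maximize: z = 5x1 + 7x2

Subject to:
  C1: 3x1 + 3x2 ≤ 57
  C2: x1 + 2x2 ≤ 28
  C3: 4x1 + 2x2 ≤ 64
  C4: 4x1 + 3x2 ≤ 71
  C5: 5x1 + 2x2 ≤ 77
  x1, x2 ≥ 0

(0, 0), (15.4, 0), (13, 6), (10, 9), (0, 14)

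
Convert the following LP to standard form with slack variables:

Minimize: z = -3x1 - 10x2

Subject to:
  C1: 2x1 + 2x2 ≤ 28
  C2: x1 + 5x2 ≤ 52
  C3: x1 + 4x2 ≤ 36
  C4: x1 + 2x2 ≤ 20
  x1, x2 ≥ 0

min z = -3x1 - 10x2

s.t.
  2x1 + 2x2 + s1 = 28
  x1 + 5x2 + s2 = 52
  x1 + 4x2 + s3 = 36
  x1 + 2x2 + s4 = 20
  x1, x2, s1, s2, s3, s4 ≥ 0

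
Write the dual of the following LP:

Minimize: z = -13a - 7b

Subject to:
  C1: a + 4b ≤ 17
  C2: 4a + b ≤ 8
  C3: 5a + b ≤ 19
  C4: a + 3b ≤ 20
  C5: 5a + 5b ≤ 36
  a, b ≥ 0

Primal min cᵀx s.t. Ax ≤ b, x ≥ 0  →  Dual max −bᵀy s.t. Aᵀy ≥ −c, y ≥ 0.

Maximize: z = -17y1 - 8y2 - 19y3 - 20y4 - 36y5

Subject to:
  y1 + 4y2 + 5y3 + y4 + 5y5 ≥ 13
  4y1 + y2 + y3 + 3y4 + 5y5 ≥ 7
  y1, y2, y3, y4, y5 ≥ 0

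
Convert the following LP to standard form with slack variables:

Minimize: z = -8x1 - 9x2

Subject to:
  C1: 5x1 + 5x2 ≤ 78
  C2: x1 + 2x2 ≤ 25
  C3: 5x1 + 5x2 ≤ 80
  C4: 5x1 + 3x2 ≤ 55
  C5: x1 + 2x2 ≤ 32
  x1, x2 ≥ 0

min z = -8x1 - 9x2

s.t.
  5x1 + 5x2 + s1 = 78
  x1 + 2x2 + s2 = 25
  5x1 + 5x2 + s3 = 80
  5x1 + 3x2 + s4 = 55
  x1 + 2x2 + s5 = 32
  x1, x2, s1, s2, s3, s4, s5 ≥ 0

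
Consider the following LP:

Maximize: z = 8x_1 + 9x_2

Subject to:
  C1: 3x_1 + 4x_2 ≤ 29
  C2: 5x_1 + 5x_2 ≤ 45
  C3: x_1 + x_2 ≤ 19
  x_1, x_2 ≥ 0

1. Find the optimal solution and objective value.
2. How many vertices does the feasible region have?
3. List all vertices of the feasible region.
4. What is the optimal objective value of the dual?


1. x_1 = 7, x_2 = 2, z = 74
2. 4
3. (0, 0), (9, 0), (7, 2), (0, 7.25)
4. 74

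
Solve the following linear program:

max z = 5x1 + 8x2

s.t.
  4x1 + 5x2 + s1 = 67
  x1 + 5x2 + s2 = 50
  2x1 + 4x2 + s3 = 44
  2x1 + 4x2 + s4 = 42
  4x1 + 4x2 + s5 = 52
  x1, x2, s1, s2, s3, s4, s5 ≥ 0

Evaluate the objective at each vertex of the feasible region:
  z(0, 0) = 0
  z(13, 0) = 65
  z(5, 8) = 89  ←
  z(1.667, 9.667) = 85.67
  z(0, 10) = 80
The maximum is at x1 = 5, x2 = 8.

x1 = 5, x2 = 8, z = 89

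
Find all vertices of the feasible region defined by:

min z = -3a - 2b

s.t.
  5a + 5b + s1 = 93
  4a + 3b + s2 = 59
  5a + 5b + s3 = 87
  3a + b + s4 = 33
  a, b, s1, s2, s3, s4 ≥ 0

(0, 0), (11, 0), (8, 9), (6.8, 10.6), (0, 17.4)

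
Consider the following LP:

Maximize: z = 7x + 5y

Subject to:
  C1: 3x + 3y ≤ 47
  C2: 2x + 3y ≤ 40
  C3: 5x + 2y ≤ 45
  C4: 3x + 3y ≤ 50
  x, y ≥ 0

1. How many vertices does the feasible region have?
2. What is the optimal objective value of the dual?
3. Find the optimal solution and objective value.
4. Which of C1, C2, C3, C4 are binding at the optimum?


1. 4
2. 85
3. x = 5, y = 10, z = 85
4. C2, C3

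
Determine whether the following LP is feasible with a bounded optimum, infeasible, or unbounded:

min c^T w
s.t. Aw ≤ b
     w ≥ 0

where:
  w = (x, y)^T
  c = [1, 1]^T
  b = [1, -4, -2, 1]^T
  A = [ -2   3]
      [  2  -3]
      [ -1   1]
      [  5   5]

Infeasible (no feasible solution exists)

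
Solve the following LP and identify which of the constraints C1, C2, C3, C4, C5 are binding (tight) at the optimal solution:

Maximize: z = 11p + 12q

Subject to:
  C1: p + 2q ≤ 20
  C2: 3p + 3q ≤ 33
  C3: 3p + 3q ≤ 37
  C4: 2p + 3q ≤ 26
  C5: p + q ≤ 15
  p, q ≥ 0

At p = 7, q = 4, compute slack b - a·x for each constraint:
  C1: 20 − 15 = 5  (slack)
  C2: 33 − 33 = 0  (binding)
  C3: 37 − 33 = 4  (slack)
  C4: 26 − 26 = 0  (binding)
  C5: 15 − 11 = 4  (slack)

Optimal: p = 7, q = 4
Binding: C2, C4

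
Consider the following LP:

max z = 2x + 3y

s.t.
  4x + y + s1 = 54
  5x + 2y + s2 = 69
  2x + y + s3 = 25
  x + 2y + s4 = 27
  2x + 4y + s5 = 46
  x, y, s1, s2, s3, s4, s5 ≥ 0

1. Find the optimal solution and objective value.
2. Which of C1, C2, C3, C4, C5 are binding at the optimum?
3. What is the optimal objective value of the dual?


1. x = 9, y = 7, z = 39
2. C3, C5
3. 39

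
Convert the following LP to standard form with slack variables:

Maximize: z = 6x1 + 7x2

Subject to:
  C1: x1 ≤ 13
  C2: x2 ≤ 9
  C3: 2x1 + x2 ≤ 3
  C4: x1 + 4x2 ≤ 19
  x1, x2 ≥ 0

max z = 6x1 + 7x2

s.t.
  x1 + s1 = 13
  x2 + s2 = 9
  2x1 + x2 + s3 = 3
  x1 + 4x2 + s4 = 19
  x1, x2, s1, s2, s3, s4 ≥ 0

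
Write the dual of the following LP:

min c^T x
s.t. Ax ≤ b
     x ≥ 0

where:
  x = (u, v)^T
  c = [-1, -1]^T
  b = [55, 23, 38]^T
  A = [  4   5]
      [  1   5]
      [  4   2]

Primal min cᵀx s.t. Ax ≤ b, x ≥ 0  →  Dual max −bᵀy s.t. Aᵀy ≥ −c, y ≥ 0.

Maximize: z = -55y1 - 23y2 - 38y3

Subject to:
  4y1 + y2 + 4y3 ≥ 1
  5y1 + 5y2 + 2y3 ≥ 1
  y1, y2, y3 ≥ 0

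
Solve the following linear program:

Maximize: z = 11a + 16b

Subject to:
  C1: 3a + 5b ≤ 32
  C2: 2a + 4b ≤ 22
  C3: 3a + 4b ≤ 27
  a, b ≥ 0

Evaluate the objective at each vertex of the feasible region:
  z(0, 0) = 0
  z(9, 0) = 99
  z(5, 3) = 103  ←
  z(0, 5.5) = 88
The maximum is at a = 5, b = 3.

a = 5, b = 3, z = 103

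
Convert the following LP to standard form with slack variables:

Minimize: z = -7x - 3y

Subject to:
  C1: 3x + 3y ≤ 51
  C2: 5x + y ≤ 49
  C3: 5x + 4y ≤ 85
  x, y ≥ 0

min z = -7x - 3y

s.t.
  3x + 3y + s1 = 51
  5x + y + s2 = 49
  5x + 4y + s3 = 85
  x, y, s1, s2, s3 ≥ 0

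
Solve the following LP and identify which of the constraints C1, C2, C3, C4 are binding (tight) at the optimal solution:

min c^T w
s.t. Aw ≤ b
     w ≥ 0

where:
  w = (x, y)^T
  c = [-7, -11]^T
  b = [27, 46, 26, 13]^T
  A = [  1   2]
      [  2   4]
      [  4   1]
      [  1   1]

At x = 3, y = 10, compute slack b - a·x for each constraint:
  C1: 27 − 23 = 4  (slack)
  C2: 46 − 46 = 0  (binding)
  C3: 26 − 22 = 4  (slack)
  C4: 13 − 13 = 0  (binding)

Optimal: x = 3, y = 10
Binding: C2, C4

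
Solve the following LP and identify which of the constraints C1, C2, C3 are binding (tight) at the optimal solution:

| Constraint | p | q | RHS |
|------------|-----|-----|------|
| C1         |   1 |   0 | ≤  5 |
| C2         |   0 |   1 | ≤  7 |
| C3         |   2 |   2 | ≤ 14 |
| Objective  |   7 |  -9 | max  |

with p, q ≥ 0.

At p = 5, q = 0, compute slack b - a·x for each constraint:
  C1: 5 − 5 = 0  (binding)
  C2: 7 − 0 = 7  (slack)
  C3: 14 − 10 = 4  (slack)

Optimal: p = 5, q = 0
Binding: C1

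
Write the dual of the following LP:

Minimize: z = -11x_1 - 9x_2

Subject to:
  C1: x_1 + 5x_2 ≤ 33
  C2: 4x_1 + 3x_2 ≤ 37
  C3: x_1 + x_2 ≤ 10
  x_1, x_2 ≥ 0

Primal min cᵀx s.t. Ax ≤ b, x ≥ 0  →  Dual max −bᵀy s.t. Aᵀy ≥ −c, y ≥ 0.

Maximize: z = -33y1 - 37y2 - 10y3

Subject to:
  y1 + 4y2 + y3 ≥ 11
  5y1 + 3y2 + y3 ≥ 9
  y1, y2, y3 ≥ 0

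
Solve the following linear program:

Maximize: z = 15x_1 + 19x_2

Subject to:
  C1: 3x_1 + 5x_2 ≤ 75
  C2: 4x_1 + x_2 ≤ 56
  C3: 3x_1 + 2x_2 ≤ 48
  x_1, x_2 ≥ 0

Evaluate the objective at each vertex of the feasible region:
  z(0, 0) = 0
  z(14, 0) = 210
  z(12.8, 4.8) = 283.2
  z(10, 9) = 321  ←
  z(0, 15) = 285
The maximum is at x_1 = 10, x_2 = 9.

x_1 = 10, x_2 = 9, z = 321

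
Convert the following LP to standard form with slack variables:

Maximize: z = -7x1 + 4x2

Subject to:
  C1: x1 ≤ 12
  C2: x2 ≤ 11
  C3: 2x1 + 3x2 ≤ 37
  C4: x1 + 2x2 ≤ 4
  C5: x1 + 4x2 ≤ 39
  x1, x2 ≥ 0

max z = -7x1 + 4x2

s.t.
  x1 + s1 = 12
  x2 + s2 = 11
  2x1 + 3x2 + s3 = 37
  x1 + 2x2 + s4 = 4
  x1 + 4x2 + s5 = 39
  x1, x2, s1, s2, s3, s4, s5 ≥ 0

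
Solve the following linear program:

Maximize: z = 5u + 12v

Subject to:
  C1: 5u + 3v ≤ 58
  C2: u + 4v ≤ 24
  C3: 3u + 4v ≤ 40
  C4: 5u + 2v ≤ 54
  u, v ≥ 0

Evaluate the objective at each vertex of the feasible region:
  z(0, 0) = 0
  z(10.8, 0) = 54
  z(9.714, 2.714) = 81.14
  z(8, 4) = 88  ←
  z(0, 6) = 72
The maximum is at u = 8, v = 4.

u = 8, v = 4, z = 88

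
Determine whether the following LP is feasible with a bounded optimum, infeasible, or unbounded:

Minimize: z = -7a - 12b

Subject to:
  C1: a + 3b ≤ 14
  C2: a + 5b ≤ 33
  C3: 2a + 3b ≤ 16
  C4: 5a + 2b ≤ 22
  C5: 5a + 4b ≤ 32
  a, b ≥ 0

Feasible with a bounded optimal solution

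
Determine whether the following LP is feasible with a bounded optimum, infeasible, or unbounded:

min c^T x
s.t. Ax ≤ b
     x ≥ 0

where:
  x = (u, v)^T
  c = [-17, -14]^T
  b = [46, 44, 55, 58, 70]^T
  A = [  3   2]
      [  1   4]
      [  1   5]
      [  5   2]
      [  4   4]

Feasible with a bounded optimal solution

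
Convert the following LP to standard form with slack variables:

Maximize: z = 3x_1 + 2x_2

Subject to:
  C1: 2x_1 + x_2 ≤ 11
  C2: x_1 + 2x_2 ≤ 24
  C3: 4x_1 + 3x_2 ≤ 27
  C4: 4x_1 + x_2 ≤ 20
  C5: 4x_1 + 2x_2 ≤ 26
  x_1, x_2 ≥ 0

max z = 3x_1 + 2x_2

s.t.
  2x_1 + x_2 + s1 = 11
  x_1 + 2x_2 + s2 = 24
  4x_1 + 3x_2 + s3 = 27
  4x_1 + x_2 + s4 = 20
  4x_1 + 2x_2 + s5 = 26
  x_1, x_2, s1, s2, s3, s4, s5 ≥ 0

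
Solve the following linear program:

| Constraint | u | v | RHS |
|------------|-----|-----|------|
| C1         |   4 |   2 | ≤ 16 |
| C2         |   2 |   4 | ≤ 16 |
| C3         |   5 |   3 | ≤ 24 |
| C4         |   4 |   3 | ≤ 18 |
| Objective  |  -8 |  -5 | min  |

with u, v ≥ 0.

Evaluate the objective at each vertex of the feasible region:
  z(0, 0) = 0
  z(4, 0) = -32
  z(3, 2) = -34  ←
  z(2.4, 2.8) = -33.2
  z(0, 4) = -20
The minimum is at u = 3, v = 2.

u = 3, v = 2, z = -34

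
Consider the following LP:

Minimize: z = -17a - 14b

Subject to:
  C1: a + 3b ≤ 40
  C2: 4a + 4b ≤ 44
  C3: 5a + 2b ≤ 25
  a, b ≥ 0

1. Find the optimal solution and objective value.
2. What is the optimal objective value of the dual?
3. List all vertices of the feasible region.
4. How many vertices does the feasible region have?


1. a = 1, b = 10, z = -157
2. -157
3. (0, 0), (5, 0), (1, 10), (0, 11)
4. 4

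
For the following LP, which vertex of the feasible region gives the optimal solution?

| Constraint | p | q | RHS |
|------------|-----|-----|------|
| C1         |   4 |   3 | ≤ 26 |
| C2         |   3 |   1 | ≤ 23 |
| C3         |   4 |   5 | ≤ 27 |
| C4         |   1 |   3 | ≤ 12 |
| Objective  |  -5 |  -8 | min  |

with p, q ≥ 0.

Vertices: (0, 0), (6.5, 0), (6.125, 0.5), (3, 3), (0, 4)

Evaluate the objective at each vertex of the feasible region:
  z(0, 0) = 0
  z(6.5, 0) = -32.5
  z(6.125, 0.5) = -34.62
  z(3, 3) = -39  ←
  z(0, 4) = -32
The minimum is at p = 3, q = 3.

(3, 3)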